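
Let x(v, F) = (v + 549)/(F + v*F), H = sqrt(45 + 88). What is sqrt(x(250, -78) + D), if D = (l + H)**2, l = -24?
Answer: sqrt(271742698734 - 18398308032*sqrt(133))/19578 ≈ 12.466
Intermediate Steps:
H = sqrt(133) ≈ 11.533
D = (-24 + sqrt(133))**2 ≈ 155.44
x(v, F) = (549 + v)/(F + F*v)
sqrt(x(250, -78) + D) = sqrt((549 + 250)/((-78)*(1 + 250)) + (24 - sqrt(133))**2) = sqrt(-1/78*799/251 + (24 - sqrt(133))**2) = sqrt(-1/78*1/251*799 + (24 - sqrt(133))**2) = sqrt(-799/19578 + (24 - sqrt(133))**2)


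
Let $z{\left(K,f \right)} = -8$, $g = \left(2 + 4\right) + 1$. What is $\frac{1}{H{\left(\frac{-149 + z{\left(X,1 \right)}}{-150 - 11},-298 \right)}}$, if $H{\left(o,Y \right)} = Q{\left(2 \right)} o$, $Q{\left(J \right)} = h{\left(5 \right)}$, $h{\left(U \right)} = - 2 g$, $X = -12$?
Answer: $- \frac{23}{314} \approx -0.073248$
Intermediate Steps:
$g = 7$ ($g = 6 + 1 = 7$)
$h{\left(U \right)} = -14$ ($h{\left(U \right)} = \left(-2\right) 7 = -14$)
$Q{\left(J \right)} = -14$
$H{\left(o,Y \right)} = - 14 o$
$\frac{1}{H{\left(\frac{-149 + z{\left(X,1 \right)}}{-150 - 11},-298 \right)}} = \frac{1}{\left(-14\right) \frac{-149 - 8}{-150 - 11}} = \frac{1}{\left(-14\right) \left(- \frac{157}{-161}\right)} = \frac{1}{\left(-14\right) \left(\left(-157\right) \left(- \frac{1}{161}\right)\right)} = \frac{1}{\left(-14\right) \frac{157}{161}} = \frac{1}{- \frac{314}{23}} = - \frac{23}{314}$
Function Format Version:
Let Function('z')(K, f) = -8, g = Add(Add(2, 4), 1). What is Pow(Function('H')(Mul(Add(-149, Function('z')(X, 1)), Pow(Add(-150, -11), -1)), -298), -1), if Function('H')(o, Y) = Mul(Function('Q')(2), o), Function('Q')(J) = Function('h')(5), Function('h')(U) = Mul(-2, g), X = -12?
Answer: Rational(-23, 314) ≈ -0.073248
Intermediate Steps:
g = 7 (g = Add(6, 1) = 7)
Function('h')(U) = -14 (Function('h')(U) = Mul(-2, 7) = -14)
Function('Q')(J) = -14
Function('H')(o, Y) = Mul(-14, o)
Pow(Function('H')(Mul(Add(-149, Function('z')(X, 1)), Pow(Add(-150, -11), -1)), -298), -1) = Pow(Mul(-14, Mul(Add(-149, -8), Pow(Add(-150, -11), -1))), -1) = Pow(Mul(-14, Mul(-157, Pow(-161, -1))), -1) = Pow(Mul(-14, Mul(-157, Rational(-1, 161))), -1) = Pow(Mul(-14, Rational(157, 161)), -1) = Pow(Rational(-314, 23), -1) = Rational(-23, 314)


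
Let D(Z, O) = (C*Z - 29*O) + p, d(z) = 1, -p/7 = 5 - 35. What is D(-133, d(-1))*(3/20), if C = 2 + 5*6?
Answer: -2445/4 ≈ -611.25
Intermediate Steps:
p = 210 (p = -7*(5 - 35) = -7*(-30) = 210)
C = 32 (C = 2 + 30 = 32)
D(Z, O) = 210 - 29*O + 32*Z (D(Z, O) = (32*Z - 29*O) + 210 = (-29*O + 32*Z) + 210 = 210 - 29*O + 32*Z)
D(-133, d(-1))*(3/20) = (210 - 29*1 + 32*(-133))*(3/20) = (210 - 29 - 4256)*(3*(1/20)) = -4075*3/20 = -2445/4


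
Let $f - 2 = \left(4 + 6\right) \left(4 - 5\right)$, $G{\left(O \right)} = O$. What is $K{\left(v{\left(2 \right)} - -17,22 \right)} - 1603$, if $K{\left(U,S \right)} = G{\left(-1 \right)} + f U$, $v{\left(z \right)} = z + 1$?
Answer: $-1764$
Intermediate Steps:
$v{\left(z \right)} = 1 + z$
$f = -8$ ($f = 2 + \left(4 + 6\right) \left(4 - 5\right) = 2 + 10 \left(-1\right) = 2 - 10 = -8$)
$K{\left(U,S \right)} = -1 - 8 U$
$K{\left(v{\left(2 \right)} - -17,22 \right)} - 1603 = \left(-1 - 8 \left(\left(1 + 2\right) - -17\right)\right) - 1603 = \left(-1 - 8 \left(3 + 17\right)\right) - 1603 = \left(-1 - 160\right) - 1603 = -161 - 1603 = -1764$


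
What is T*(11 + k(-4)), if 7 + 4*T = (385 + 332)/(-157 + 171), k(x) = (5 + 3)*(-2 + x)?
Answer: -22903/56 ≈ -408.98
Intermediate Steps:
k(x) = -16 + 8*x (k(x) = 8*(-2 + x) = -16 + 8*x)
T = 619/56 (T = -7/4 + ((385 + 332)/(-157 + 171))/4 = -7/4 + (717/14)/4 = -7/4 + (717*(1/14))/4 = -7/4 + (¼)*(717/14) = -7/4 + 717/56 = 619/56 ≈ 11.054)
T*(11 + k(-4)) = 619*(11 + (-16 + 8*(-4)))/56 = 619*(11 + (-16 - 32))/56 = 619*(11 - 48)/56 = (619/56)*(-37) = -22903/56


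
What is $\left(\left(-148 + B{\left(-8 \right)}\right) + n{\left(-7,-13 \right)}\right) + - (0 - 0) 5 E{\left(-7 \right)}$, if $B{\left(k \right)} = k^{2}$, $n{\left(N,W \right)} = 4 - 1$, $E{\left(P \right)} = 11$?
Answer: $-81$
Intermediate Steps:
$n{\left(N,W \right)} = 3$ ($n{\left(N,W \right)} = 4 - 1 = 3$)
$\left(\left(-148 + B{\left(-8 \right)}\right) + n{\left(-7,-13 \right)}\right) + - (0 - 0) 5 E{\left(-7 \right)} = \left(\left(-148 + \left(-8\right)^{2}\right) + 3\right) + - (0 - 0) 5 \cdot 11 = \left(\left(-148 + 64\right) + 3\right) + - (0 + 0) 5 \cdot 11 = \left(-84 + 3\right) + \left(-1\right) 0 \cdot 5 \cdot 11 = -81 + 0 \cdot 5 \cdot 11 = -81 + 0 \cdot 11 = -81 + 0 = -81$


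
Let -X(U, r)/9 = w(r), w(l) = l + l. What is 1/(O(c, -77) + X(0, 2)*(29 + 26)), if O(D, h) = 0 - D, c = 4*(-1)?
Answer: -1/1976 ≈ -0.00050607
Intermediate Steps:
c = -4
O(D, h) = -D
w(l) = 2*l
X(U, r) = -18*r
1/(O(c, -77) + X(0, 2)*(29 + 26)) = 1/(-1*(-4) + (-18*2)*(29 + 26)) = 1/(4 - 36*55) = 1/(4 - 1980) = 1/(-1976) = -1/1976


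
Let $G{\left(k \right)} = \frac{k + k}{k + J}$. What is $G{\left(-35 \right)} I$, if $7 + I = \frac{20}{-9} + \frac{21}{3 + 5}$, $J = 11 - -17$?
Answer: $- \frac{2375}{36} \approx -65.972$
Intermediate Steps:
$J = 28$ ($J = 11 + 17 = 28$)
$I = - \frac{475}{72}$ ($I = -7 + \left(\frac{20}{-9} + \frac{21}{3 + 5}\right) = -7 + \left(20 \left(- \frac{1}{9}\right) + \frac{21}{8}\right) = -7 + \left(- \frac{20}{9} + 21 \cdot \frac{1}{8}\right) = -7 + \left(- \frac{20}{9} + \frac{21}{8}\right) = -7 + \frac{29}{72} = - \frac{475}{72} \approx -6.5972$)
$G{\left(k \right)} = \frac{2 k}{28 + k}$ ($G{\left(k \right)} = \frac{k + k}{k + 28} = \frac{2 k}{28 + k}$)
$G{\left(-35 \right)} I = 2 \left(-35\right) \frac{1}{28 - 35} \left(- \frac{475}{72}\right) = 2 \left(-35\right) \frac{1}{-7} \left(- \frac{475}{72}\right) = 2 \left(-35\right) \left(- \frac{1}{7}\right) \left(- \frac{475}{72}\right) = 10 \left(- \frac{475}{72}\right) = - \frac{2375}{36}$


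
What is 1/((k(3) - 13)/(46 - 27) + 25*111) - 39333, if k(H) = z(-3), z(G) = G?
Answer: -2073203078/52709 ≈ -39333.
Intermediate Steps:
k(H) = -3
1/((k(3) - 13)/(46 - 27) + 25*111) - 39333 = 1/((-3 - 13)/(46 - 27) + 25*111) - 39333 = 1/(-16/19 + 2775) - 39333 = 1/(52709/19) - 39333 = 19/52709 - 39333 = -2073203078/52709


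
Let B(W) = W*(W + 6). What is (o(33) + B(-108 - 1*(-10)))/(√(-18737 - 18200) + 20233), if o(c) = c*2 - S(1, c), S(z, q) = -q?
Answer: 184423795/409411226 - 9115*I*√36937/409411226 ≈ 0.45046 - 0.0042789*I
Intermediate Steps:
o(c) = 3*c (o(c) = c*2 - (-1)*c = 2*c + c = 3*c)
B(W) = W*(6 + W)
(o(33) + B(-108 - 1*(-10)))/(√(-18737 - 18200) + 20233) = (3*33 + (-108 - 1*(-10))*(6 + (-108 - 1*(-10))))/(√(-18737 - 18200) + 20233) = (99 + (-108 + 10)*(6 + (-108 + 10)))/(√(-36937) + 20233) = (99 - 98*(6 - 98))/(I*√36937 + 20233) = (99 - 98*(-92))/(20233 + I*√36937) = (99 + 9016)/(20233 + I*√36937) = 9115/(20233 + I*√36937)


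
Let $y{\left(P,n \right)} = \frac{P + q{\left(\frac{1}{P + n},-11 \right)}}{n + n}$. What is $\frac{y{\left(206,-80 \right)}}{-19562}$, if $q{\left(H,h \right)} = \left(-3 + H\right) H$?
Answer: $\frac{3270079}{49690609920} \approx 6.5809 \cdot 10^{-5}$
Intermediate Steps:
$q{\left(H,h \right)} = H \left(-3 + H\right)$
$y{\left(P,n \right)} = \frac{P + \frac{-3 + \frac{1}{P + n}}{P + n}}{2 n}$ ($y{\left(P,n \right)} = \frac{P + \frac{-3 + \frac{1}{P + n}}{P + n}}{n + n} = \frac{P + \frac{-3 + \frac{1}{P + n}}{P + n}}{2 n}$)
$\frac{y{\left(206,-80 \right)}}{-19562} = \frac{\frac{1}{2} \frac{1}{-80} \frac{1}{\left(206 - 80\right)^{2}} \left(1 - 618 - -240 + 206 \left(206 - 80\right)^{2}\right)}{-19562} = \frac{1}{2} \left(- \frac{1}{80}\right) \frac{1}{15876} \left(1 - 618 + 240 + 206 \cdot 126^{2}\right) \left(- \frac{1}{19562}\right) = \frac{1}{2} \left(- \frac{1}{80}\right) \frac{1}{15876} \left(1 - 618 + 240 + 206 \cdot 15876\right) \left(- \frac{1}{19562}\right) = \frac{1}{2} \left(- \frac{1}{80}\right) \frac{1}{15876} \left(1 - 618 + 240 + 3270456\right) \left(- \frac{1}{19562}\right) = \frac{1}{2} \left(- \frac{1}{80}\right) \frac{1}{15876} \cdot 3270079 \left(- \frac{1}{19562}\right) = \left(- \frac{3270079}{2540160}\right) \left(- \frac{1}{19562}\right) = \frac{3270079}{49690609920}$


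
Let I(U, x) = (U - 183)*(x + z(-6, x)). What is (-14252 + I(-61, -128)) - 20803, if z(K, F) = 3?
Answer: -4555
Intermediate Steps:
I(U, x) = (-183 + U)*(3 + x) (I(U, x) = (U - 183)*(x + 3) = (-183 + U)*(3 + x))
(-14252 + I(-61, -128)) - 20803 = (-14252 + (-549 - 183*(-128) + 3*(-61) - 61*(-128))) - 20803 = (-14252 + (-549 + 23424 - 183 + 7808)) - 20803 = (-14252 + 30500) - 20803 = 16248 - 20803 = -4555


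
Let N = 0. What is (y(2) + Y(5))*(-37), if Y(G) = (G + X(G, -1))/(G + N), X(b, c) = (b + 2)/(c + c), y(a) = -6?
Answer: 2109/10 ≈ 210.90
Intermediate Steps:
X(b, c) = (2 + b)/(2*c) (X(b, c) = (2 + b)/((2*c)) = (2 + b)*(1/(2*c)) = (2 + b)/(2*c))
Y(G) = (-1 + G/2)/G (Y(G) = (G + (½)*(2 + G)/(-1))/(G + 0) = (G + (½)*(-1)*(2 + G))/G = (G + (-1 - G/2))/G = (-1 + G/2)/G)
(y(2) + Y(5))*(-37) = (-6 + (½)*(-2 + 5)/5)*(-37) = (-6 + (½)*(⅕)*3)*(-37) = (-6 + 3/10)*(-37) = -57/10*(-37) = 2109/10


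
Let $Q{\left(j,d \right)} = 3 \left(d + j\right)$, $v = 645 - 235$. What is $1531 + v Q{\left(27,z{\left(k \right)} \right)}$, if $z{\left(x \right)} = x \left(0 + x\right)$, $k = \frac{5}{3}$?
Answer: $\frac{114473}{3} \approx 38158.0$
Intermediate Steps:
$k = \frac{5}{3}$ ($k = 5 \cdot \frac{1}{3} = \frac{5}{3} \approx 1.6667$)
$v = 410$ ($v = 645 - 235 = 410$)
$z{\left(x \right)} = x^{2}$ ($z{\left(x \right)} = x x = x^{2}$)
$Q{\left(j,d \right)} = 3 d + 3 j$
$1531 + v Q{\left(27,z{\left(k \right)} \right)} = 1531 + 410 \left(3 \left(\frac{5}{3}\right)^{2} + 3 \cdot 27\right) = 1531 + 410 \left(3 \cdot \frac{25}{9} + 81\right) = 1531 + 410 \left(\frac{25}{3} + 81\right) = 1531 + 410 \cdot \frac{268}{3} = 1531 + \frac{109880}{3} = \frac{114473}{3}$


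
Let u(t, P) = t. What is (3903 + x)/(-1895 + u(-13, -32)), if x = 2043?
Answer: -991/318 ≈ -3.1164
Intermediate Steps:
(3903 + x)/(-1895 + u(-13, -32)) = (3903 + 2043)/(-1895 - 13) = 5946/(-1908) = 5946*(-1/1908) = -991/318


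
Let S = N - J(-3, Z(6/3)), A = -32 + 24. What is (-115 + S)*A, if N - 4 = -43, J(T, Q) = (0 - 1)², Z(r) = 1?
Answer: 1240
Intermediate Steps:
J(T, Q) = 1 (J(T, Q) = (-1)² = 1)
N = -39 (N = 4 - 43 = -39)
A = -8
S = -40 (S = -39 - 1*1 = -39 - 1 = -40)
(-115 + S)*A = (-115 - 40)*(-8) = -155*(-8) = 1240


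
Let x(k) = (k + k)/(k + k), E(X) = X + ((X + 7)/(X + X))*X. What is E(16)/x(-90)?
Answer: 55/2 ≈ 27.500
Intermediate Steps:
E(X) = 7/2 + 3*X/2 (E(X) = X + ((7 + X)/((2*X)))*X = X + ((7 + X)*(1/(2*X)))*X = X + ((7 + X)/(2*X))*X = X + (7/2 + X/2) = 7/2 + 3*X/2)
x(k) = 1 (x(k) = (2*k)/((2*k)) = (2*k)*(1/(2*k)) = 1)
E(16)/x(-90) = (7/2 + (3/2)*16)/1 = (7/2 + 24)*1 = (55/2)*1 = 55/2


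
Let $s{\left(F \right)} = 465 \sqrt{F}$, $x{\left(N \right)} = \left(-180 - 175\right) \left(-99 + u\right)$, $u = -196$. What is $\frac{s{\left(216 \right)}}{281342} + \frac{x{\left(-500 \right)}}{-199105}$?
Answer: $- \frac{20945}{39821} + \frac{1395 \sqrt{6}}{140671} \approx -0.50169$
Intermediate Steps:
$x{\left(N \right)} = 104725$ ($x{\left(N \right)} = \left(-180 - 175\right) \left(-99 - 196\right) = \left(-355\right) \left(-295\right) = 104725$)
$\frac{s{\left(216 \right)}}{281342} + \frac{x{\left(-500 \right)}}{-199105} = \frac{465 \sqrt{216}}{281342} + \frac{104725}{-199105} = 465 \cdot 6 \sqrt{6} \cdot \frac{1}{281342} + 104725 \left(- \frac{1}{199105}\right) = 2790 \sqrt{6} \cdot \frac{1}{281342} - \frac{20945}{39821} = \frac{1395 \sqrt{6}}{140671} - \frac{20945}{39821} = - \frac{20945}{39821} + \frac{1395 \sqrt{6}}{140671}$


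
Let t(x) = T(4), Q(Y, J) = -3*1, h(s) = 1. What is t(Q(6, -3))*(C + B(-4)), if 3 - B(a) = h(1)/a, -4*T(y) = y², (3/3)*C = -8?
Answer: 19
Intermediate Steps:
C = -8
Q(Y, J) = -3
T(y) = -y²/4
t(x) = -4 (t(x) = -¼*4² = -¼*16 = -4)
B(a) = 3 - 1/a
t(Q(6, -3))*(C + B(-4)) = -4*(-8 + (3 - 1/(-4))) = -4*(-8 + (3 - 1*(-¼))) = -4*(-8 + (3 + ¼)) = -4*(-8 + 13/4) = -4*(-19/4) = 19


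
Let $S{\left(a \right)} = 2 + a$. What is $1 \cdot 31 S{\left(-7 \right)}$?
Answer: $-155$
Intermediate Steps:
$1 \cdot 31 S{\left(-7 \right)} = 1 \cdot 31 \left(2 - 7\right) = 31 \left(-5\right) = -155$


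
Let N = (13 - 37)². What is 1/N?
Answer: 1/576 ≈ 0.0017361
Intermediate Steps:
N = 576 (N = (-24)² = 576)
1/N = 1/576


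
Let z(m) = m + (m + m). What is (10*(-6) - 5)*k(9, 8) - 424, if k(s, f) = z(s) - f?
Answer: -1659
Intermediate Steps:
z(m) = 3*m (z(m) = m + 2*m = 3*m)
k(s, f) = -f + 3*s (k(s, f) = 3*s - f = -f + 3*s)
(10*(-6) - 5)*k(9, 8) - 424 = (10*(-6) - 5)*(-1*8 + 3*9) - 424 = (-60 - 5)*(-8 + 27) - 424 = -65*19 - 424 = -1235 - 424 = -1659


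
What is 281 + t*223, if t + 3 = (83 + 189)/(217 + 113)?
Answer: -33692/165 ≈ -204.19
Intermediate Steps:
t = -359/165 (t = -3 + (83 + 189)/(217 + 113) = -3 + 272/330 = -3 + 272*(1/330) = -3 + 136/165 = -359/165 ≈ -2.1758)
281 + t*223 = 281 - 359/165*223 = 281 - 80057/165 = -33692/165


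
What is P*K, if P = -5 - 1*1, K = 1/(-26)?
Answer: 3/13 ≈ 0.23077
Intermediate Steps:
K = -1/26 ≈ -0.038462
P = -6 (P = -5 - 1 = -6)
P*K = -6*(-1/26) = 3/13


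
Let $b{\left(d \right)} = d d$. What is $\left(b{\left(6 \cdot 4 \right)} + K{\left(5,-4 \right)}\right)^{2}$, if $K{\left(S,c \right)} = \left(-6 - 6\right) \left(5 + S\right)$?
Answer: $207936$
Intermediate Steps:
$K{\left(S,c \right)} = -60 - 12 S$ ($K{\left(S,c \right)} = - 12 \left(5 + S\right) = -60 - 12 S$)
$b{\left(d \right)} = d^{2}$
$\left(b{\left(6 \cdot 4 \right)} + K{\left(5,-4 \right)}\right)^{2} = \left(\left(6 \cdot 4\right)^{2} - 120\right)^{2} = \left(24^{2} - 120\right)^{2} = \left(576 - 120\right)^{2} = 456^{2} = 207936$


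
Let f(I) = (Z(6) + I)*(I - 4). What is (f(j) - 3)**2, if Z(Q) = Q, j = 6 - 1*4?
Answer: 361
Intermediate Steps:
j = 2 (j = 6 - 4 = 2)
f(I) = (-4 + I)*(6 + I) (f(I) = (6 + I)*(I - 4) = (6 + I)*(-4 + I) = (-4 + I)*(6 + I))
(f(j) - 3)**2 = ((-24 + 2**2 + 2*2) - 3)**2 = ((-24 + 4 + 4) - 3)**2 = (-16 - 3)**2 = (-19)**2 = 361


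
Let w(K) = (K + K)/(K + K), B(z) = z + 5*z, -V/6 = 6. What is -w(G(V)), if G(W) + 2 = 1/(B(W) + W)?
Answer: -1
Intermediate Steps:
V = -36 (V = -6*6 = -36)
B(z) = 6*z
G(W) = -2 + 1/(7*W) (G(W) = -2 + 1/(6*W + W) = -2 + 1/(7*W))
w(K) = 1 (w(K) = (2*K)/((2*K)) = (2*K)*(1/(2*K)) = 1)
-w(G(V)) = -1*1 = -1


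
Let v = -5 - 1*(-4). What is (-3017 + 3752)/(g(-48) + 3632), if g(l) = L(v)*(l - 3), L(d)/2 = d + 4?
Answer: 735/3326 ≈ 0.22099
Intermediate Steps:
v = -1 (v = -5 + 4 = -1)
L(d) = 8 + 2*d (L(d) = 2*(d + 4) = 2*(4 + d) = 8 + 2*d)
g(l) = -18 + 6*l (g(l) = (8 + 2*(-1))*(l - 3) = (8 - 2)*(-3 + l) = 6*(-3 + l) = -18 + 6*l)
(-3017 + 3752)/(g(-48) + 3632) = (-3017 + 3752)/((-18 + 6*(-48)) + 3632) = 735/((-18 - 288) + 3632) = 735/(-306 + 3632) = 735/3326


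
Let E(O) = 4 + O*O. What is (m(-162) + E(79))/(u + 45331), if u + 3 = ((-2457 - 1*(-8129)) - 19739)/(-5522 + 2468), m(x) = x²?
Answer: 33073802/46148593 ≈ 0.71668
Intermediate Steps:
E(O) = 4 + O²
u = 1635/1018 (u = -3 + ((-2457 - 1*(-8129)) - 19739)/(-5522 + 2468) = -3 + ((-2457 + 8129) - 19739)/(-3054) = -3 + (5672 - 19739)*(-1/3054) = -3 - 14067*(-1/3054) = -3 + 4689/1018 = 1635/1018 ≈ 1.6061)
(m(-162) + E(79))/(u + 45331) = ((-162)² + (4 + 79²))/(1635/1018 + 45331) = (26244 + (4 + 6241))/(46148593/1018) = (26244 + 6245)*(1018/46148593) = 32489*(1018/46148593) = 33073802/46148593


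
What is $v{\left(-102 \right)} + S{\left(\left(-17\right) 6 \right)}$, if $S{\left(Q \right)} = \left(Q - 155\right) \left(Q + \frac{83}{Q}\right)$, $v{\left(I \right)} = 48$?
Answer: $\frac{2700055}{102} \approx 26471.0$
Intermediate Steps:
$S{\left(Q \right)} = \left(-155 + Q\right) \left(Q + \frac{83}{Q}\right)$
$v{\left(-102 \right)} + S{\left(\left(-17\right) 6 \right)} = 48 - \left(-83 - 10404 - \frac{12865}{102} + 155 \left(-17\right) 6\right) = 48 + \left(83 + \left(-102\right)^{2} - \frac{12865}{-102} - -15810\right) = 48 + \left(83 + 10404 - - \frac{12865}{102} + 15810\right) = 48 + \left(83 + 10404 + \frac{12865}{102} + 15810\right) = 48 + \frac{2695159}{102} = \frac{2700055}{102}$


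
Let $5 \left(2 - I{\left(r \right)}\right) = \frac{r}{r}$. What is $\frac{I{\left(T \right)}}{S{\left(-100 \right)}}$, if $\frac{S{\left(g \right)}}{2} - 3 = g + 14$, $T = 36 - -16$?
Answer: $- \frac{9}{830} \approx -0.010843$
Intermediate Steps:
$T = 52$ ($T = 36 + 16 = 52$)
$I{\left(r \right)} = \frac{9}{5}$ ($I{\left(r \right)} = 2 - \frac{r \frac{1}{r}}{5} = 2 - \frac{1}{5} = \frac{9}{5}$)
$S{\left(g \right)} = 34 + 2 g$ ($S{\left(g \right)} = 6 + 2 \left(g + 14\right) = 6 + 2 \left(14 + g\right) = 6 + \left(28 + 2 g\right) = 34 + 2 g$)
$\frac{I{\left(T \right)}}{S{\left(-100 \right)}} = \frac{9}{5 \left(34 + 2 \left(-100\right)\right)} = \frac{9}{5 \left(34 - 200\right)} = \frac{9}{5 \left(-166\right)} = \frac{9}{5} \left(- \frac{1}{166}\right) = - \frac{9}{830}$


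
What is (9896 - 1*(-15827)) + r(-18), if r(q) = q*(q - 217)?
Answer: 29953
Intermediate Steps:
r(q) = q*(-217 + q)
(9896 - 1*(-15827)) + r(-18) = (9896 - 1*(-15827)) - 18*(-217 - 18) = (9896 + 15827) - 18*(-235) = 25723 + 4230 = 29953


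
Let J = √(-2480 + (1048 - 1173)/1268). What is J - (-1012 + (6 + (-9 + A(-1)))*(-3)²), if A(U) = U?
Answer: 1048 + I*√996890505/634 ≈ 1048.0 + 49.801*I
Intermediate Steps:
J = I*√996890505/634 (J = √(-2480 - 125*1/1268) = √(-2480 - 125/1268) = √(-3144765/1268) = I*√996890505/634 ≈ 49.801*I)
J - (-1012 + (6 + (-9 + A(-1)))*(-3)²) = I*√996890505/634 - (-1012 + (6 + (-9 - 1))*(-3)²) = I*√996890505/634 - (-1012 + (6 - 10)*9) = I*√996890505/634 - (-1012 - 4*9) = I*√996890505/634 - (-1012 - 36) = I*√996890505/634 - 1*(-1048) = I*√996890505/634 + 1048 = 1048 + I*√996890505/634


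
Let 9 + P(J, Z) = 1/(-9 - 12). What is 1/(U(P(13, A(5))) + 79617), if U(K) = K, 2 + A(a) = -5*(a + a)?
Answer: 21/1671767 ≈ 1.2562e-5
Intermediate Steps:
A(a) = -2 - 10*a (A(a) = -2 - 5*(a + a) = -2 - 10*a)
P(J, Z) = -190/21 (P(J, Z) = -9 + 1/(-9 - 12) = -9 + 1/(-21) = -9 - 1/21 = -190/21)
1/(U(P(13, A(5))) + 79617) = 1/(-190/21 + 79617) = 1/(1671767/21) = 21/1671767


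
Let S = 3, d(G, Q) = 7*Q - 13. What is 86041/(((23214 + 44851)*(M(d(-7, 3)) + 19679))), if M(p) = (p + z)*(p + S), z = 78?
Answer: 86041/1403840625 ≈ 6.1290e-5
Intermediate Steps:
d(G, Q) = -13 + 7*Q
M(p) = (3 + p)*(78 + p) (M(p) = (p + 78)*(p + 3) = (78 + p)*(3 + p) = (3 + p)*(78 + p))
86041/(((23214 + 44851)*(M(d(-7, 3)) + 19679))) = 86041/(((23214 + 44851)*((234 + (-13 + 7*3)**2 + 81*(-13 + 7*3)) + 19679))) = 86041/((68065*((234 + (-13 + 21)**2 + 81*(-13 + 21)) + 19679))) = 86041/((68065*((234 + 8**2 + 81*8) + 19679))) = 86041/((68065*((234 + 64 + 648) + 19679))) = 86041/((68065*(946 + 19679))) = 86041/((68065*20625)) = 86041/1403840625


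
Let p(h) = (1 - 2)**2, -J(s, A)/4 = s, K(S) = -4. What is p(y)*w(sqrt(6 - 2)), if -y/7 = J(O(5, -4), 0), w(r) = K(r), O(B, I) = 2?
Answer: -4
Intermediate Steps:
w(r) = -4
J(s, A) = -4*s
y = 56 (y = -(-28)*2 = -7*(-8) = 56)
p(h) = 1 (p(h) = (-1)**2 = 1)
p(y)*w(sqrt(6 - 2)) = 1*(-4) = -4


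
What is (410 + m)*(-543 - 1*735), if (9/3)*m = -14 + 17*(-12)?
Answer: -431112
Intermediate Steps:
m = -218/3 (m = (-14 + 17*(-12))/3 = (-14 - 204)/3 = (⅓)*(-218) = -218/3 ≈ -72.667)
(410 + m)*(-543 - 1*735) = (410 - 218/3)*(-543 - 1*735) = 1012*(-543 - 735)/3 = (1012/3)*(-1278) = -431112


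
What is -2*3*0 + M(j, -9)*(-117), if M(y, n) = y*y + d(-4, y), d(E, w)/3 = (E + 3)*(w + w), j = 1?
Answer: 585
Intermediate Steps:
d(E, w) = 6*w*(3 + E) (d(E, w) = 3*((E + 3)*(w + w)) = 3*((3 + E)*(2*w)) = 3*(2*w*(3 + E)) = 6*w*(3 + E))
M(y, n) = y² - 6*y (M(y, n) = y*y + 6*y*(3 - 4) = y² + 6*y*(-1) = y² - 6*y)
-2*3*0 + M(j, -9)*(-117) = -2*3*0 + (1*(-6 + 1))*(-117) = -6*0 + (1*(-5))*(-117) = 0 - 5*(-117) = 0 + 585 = 585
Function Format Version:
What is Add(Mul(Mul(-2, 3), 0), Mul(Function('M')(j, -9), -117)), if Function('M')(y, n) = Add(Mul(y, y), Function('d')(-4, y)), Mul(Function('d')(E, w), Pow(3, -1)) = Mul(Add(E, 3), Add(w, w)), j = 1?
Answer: 585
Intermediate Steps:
Function('d')(E, w) = Mul(6, w, Add(3, E)) (Function('d')(E, w) = Mul(3, Mul(Add(E, 3), Add(w, w))) = Mul(3, Mul(Add(3, E), Mul(2, w))) = Mul(3, Mul(2, w, Add(3, E))) = Mul(6, w, Add(3, E)))
Function('M')(y, n) = Add(Pow(y, 2), Mul(-6, y)) (Function('M')(y, n) = Add(Mul(y, y), Mul(6, y, Add(3, -4))) = Add(Pow(y, 2), Mul(6, y, -1)) = Add(Pow(y, 2), Mul(-6, y)))
Add(Mul(Mul(-2, 3), 0), Mul(Function('M')(j, -9), -117)) = Add(Mul(Mul(-2, 3), 0), Mul(Mul(1, Add(-6, 1)), -117)) = Add(Mul(-6, 0), Mul(Mul(1, -5), -117)) = Add(0, Mul(-5, -117)) = Add(0, 585) = 585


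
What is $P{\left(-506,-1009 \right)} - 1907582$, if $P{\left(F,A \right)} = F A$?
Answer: $-1397028$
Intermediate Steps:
$P{\left(F,A \right)} = A F$
$P{\left(-506,-1009 \right)} - 1907582 = \left(-1009\right) \left(-506\right) - 1907582 = 510554 - 1907582 = -1397028$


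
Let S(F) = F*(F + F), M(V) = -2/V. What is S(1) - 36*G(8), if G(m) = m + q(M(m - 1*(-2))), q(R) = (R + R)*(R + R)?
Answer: -7294/25 ≈ -291.76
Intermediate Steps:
S(F) = 2*F**2 (S(F) = F*(2*F) = 2*F**2)
q(R) = 4*R**2 (q(R) = (2*R)*(2*R) = 4*R**2)
G(m) = m + 16/(2 + m)**2 (G(m) = m + 4*(-2/(m - 1*(-2)))**2 = m + 4*(-2/(m + 2))**2 = m + 4*(-2/(2 + m))**2 = m + 4*(4/(2 + m)**2) = m + 16/(2 + m)**2)
S(1) - 36*G(8) = 2*1**2 - 36*(8 + 16/(2 + 8)**2) = 2*1 - 36*(8 + 16/10**2) = 2 - 36*(8 + 16*(1/100)) = 2 - 36*(8 + 4/25) = 2 - 36*204/25 = 2 - 7344/25 = -7294/25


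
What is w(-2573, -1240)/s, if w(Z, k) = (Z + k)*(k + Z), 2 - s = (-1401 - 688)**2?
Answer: -14538969/4363919 ≈ -3.3316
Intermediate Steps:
s = -4363919 (s = 2 - (-1401 - 688)**2 = 2 - 1*(-2089)**2 = 2 - 1*4363921 = 2 - 4363921 = -4363919)
w(Z, k) = (Z + k)**2 (w(Z, k) = (Z + k)*(Z + k) = (Z + k)**2)
w(-2573, -1240)/s = (-2573 - 1240)**2/(-4363919) = (-3813)**2*(-1/4363919) = 14538969*(-1/4363919) = -14538969/4363919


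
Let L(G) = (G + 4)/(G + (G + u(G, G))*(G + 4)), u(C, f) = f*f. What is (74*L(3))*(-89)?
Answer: -46102/87 ≈ -529.91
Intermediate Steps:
u(C, f) = f**2
L(G) = (4 + G)/(G + (4 + G)*(G + G**2)) (L(G) = (G + 4)/(G + (G + G**2)*(G + 4)) = (4 + G)/(G + (G + G**2)*(4 + G)) = (4 + G)/(G + (4 + G)*(G + G**2)))
(74*L(3))*(-89) = (74*((4 + 3)/(3*(5 + 3**2 + 5*3))))*(-89) = (74*((1/3)*7/(5 + 9 + 15)))*(-89) = (74*((1/3)*7/29))*(-89) = (74*((1/3)*(1/29)*7))*(-89) = (74*(7/87))*(-89) = (518/87)*(-89) = -46102/87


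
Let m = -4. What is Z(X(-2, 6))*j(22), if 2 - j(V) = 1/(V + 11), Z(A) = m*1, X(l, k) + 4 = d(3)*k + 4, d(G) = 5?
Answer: -260/33 ≈ -7.8788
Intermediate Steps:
X(l, k) = 5*k (X(l, k) = -4 + (5*k + 4) = -4 + (4 + 5*k) = 5*k)
Z(A) = -4 (Z(A) = -4*1 = -4)
j(V) = 2 - 1/(11 + V) (j(V) = 2 - 1/(V + 11) = 2 - 1/(11 + V))
Z(X(-2, 6))*j(22) = -4*(21 + 2*22)/(11 + 22) = -4*(21 + 44)/33 = -4*65/33 = -260/33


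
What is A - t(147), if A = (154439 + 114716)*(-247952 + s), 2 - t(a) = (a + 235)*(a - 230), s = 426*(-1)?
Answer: -66852212298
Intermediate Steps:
s = -426
t(a) = 2 - (-230 + a)*(235 + a) (t(a) = 2 - (a + 235)*(a - 230) = 2 - (235 + a)*(-230 + a) = 2 - (-230 + a)*(235 + a))
A = -66852180590 (A = (154439 + 114716)*(-247952 - 426) = 269155*(-248378) = -66852180590)
A - t(147) = -66852180590 - (54052 - 1*147**2 - 5*147) = -66852180590 - (54052 - 1*21609 - 735) = -66852180590 - (54052 - 21609 - 735) = -66852180590 - 1*31708 = -66852180590 - 31708 = -66852212298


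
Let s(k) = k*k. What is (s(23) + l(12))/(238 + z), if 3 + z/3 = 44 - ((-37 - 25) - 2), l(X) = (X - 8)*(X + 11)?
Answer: 621/553 ≈ 1.1230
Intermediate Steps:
l(X) = (-8 + X)*(11 + X)
s(k) = k²
z = 315 (z = -9 + 3*(44 - ((-37 - 25) - 2)) = -9 + 3*(44 - (-62 - 2)) = -9 + 3*(44 - 1*(-64)) = -9 + 3*(44 + 64) = -9 + 3*108 = -9 + 324 = 315)
(s(23) + l(12))/(238 + z) = (23² + (-88 + 12² + 3*12))/(238 + 315) = (529 + (-88 + 144 + 36))/553 = (529 + 92)*(1/553) = 621*(1/553) = 621/553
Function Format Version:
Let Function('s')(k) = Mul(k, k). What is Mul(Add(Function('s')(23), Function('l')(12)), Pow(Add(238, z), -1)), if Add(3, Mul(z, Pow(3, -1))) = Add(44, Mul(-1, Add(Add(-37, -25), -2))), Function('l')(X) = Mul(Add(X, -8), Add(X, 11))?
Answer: Rational(621, 553) ≈ 1.1230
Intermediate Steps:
Function('l')(X) = Mul(Add(-8, X), Add(11, X))
Function('s')(k) = Pow(k, 2)
z = 315 (z = Add(-9, Mul(3, Add(44, Mul(-1, Add(Add(-37, -25), -2))))) = Add(-9, Mul(3, Add(44, Mul(-1, Add(-62, -2))))) = Add(-9, Mul(3, Add(44, Mul(-1, -64)))) = Add(-9, Mul(3, Add(44, 64))) = Add(-9, Mul(3, 108)) = Add(-9, 324) = 315)
Mul(Add(Function('s')(23), Function('l')(12)), Pow(Add(238, z), -1)) = Mul(Add(Pow(23, 2), Add(-88, Pow(12, 2), Mul(3, 12))), Pow(Add(238, 315), -1)) = Mul(Add(529, Add(-88, 144, 36)), Pow(553, -1)) = Mul(Add(529, 92), Rational(1, 553)) = Mul(621, Rational(1, 553)) = Rational(621, 553)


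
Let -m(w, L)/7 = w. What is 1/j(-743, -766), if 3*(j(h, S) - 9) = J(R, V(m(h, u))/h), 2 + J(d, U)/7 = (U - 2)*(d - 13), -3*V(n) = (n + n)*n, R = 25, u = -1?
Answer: 3/2038637 ≈ 1.4716e-6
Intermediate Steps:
m(w, L) = -7*w
V(n) = -2*n²/3 (V(n) = -(n + n)*n/3 = -2*n*n/3 = -2*n²/3)
J(d, U) = -14 + 7*(-13 + d)*(-2 + U) (J(d, U) = -14 + 7*((U - 2)*(d - 13)) = -14 + 7*((-2 + U)*(-13 + d)) = -14 + 7*((-13 + d)*(-2 + U)) = -14 + 7*(-13 + d)*(-2 + U))
j(h, S) = -155/3 - 2744*h/3 (j(h, S) = 9 + (168 - 91*(-2*49*h²/3)/h - 14*25 + 7*((-2*49*h²/3)/h)*25)/3 = 9 + (168 - 91*(-98*h²/3)/h - 350 + 7*((-98*h²/3)/h)*25)/3 = 9 + (168 - (-8918)*h/3 - 350 + 7*(-98*h/3)*25)/3 = 9 + (168 + 8918*h/3 - 350 - 17150*h/3)/3 = 9 + (-182 - 2744*h)/3 = 9 + (-182/3 - 2744*h/3) = -155/3 - 2744*h/3)
1/j(-743, -766) = 1/(-155/3 - 2744/3*(-743)) = 1/(-155/3 + 2038792/3) = 1/(2038637/3) = 3/2038637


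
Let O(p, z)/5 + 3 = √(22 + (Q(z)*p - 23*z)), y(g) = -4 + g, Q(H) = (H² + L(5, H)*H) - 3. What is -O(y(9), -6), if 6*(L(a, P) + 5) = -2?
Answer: 15 - 5*√485 ≈ -95.114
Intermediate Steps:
L(a, P) = -16/3 (L(a, P) = -5 + (⅙)*(-2) = -5 - ⅓ = -16/3)
Q(H) = -3 + H² - 16*H/3 (Q(H) = (H² - 16*H/3) - 3 = -3 + H² - 16*H/3)
O(p, z) = -15 + 5*√(22 - 23*z + p*(-3 + z² - 16*z/3)) (O(p, z) = -15 + 5*√(22 + ((-3 + z² - 16*z/3)*p - 23*z)) = -15 + 5*√(22 + (p*(-3 + z² - 16*z/3) - 23*z)) = -15 + 5*√(22 + (-23*z + p*(-3 + z² - 16*z/3))) = -15 + 5*√(22 - 23*z + p*(-3 + z² - 16*z/3)))
-O(y(9), -6) = -(-15 + 5*√3*√(66 - 69*(-6) + (-4 + 9)*(-9 - 16*(-6) + 3*(-6)²))/3) = -(-15 + 5*√3*√(66 + 414 + 5*(-9 + 96 + 3*36))/3) = -(-15 + 5*√3*√(66 + 414 + 5*(-9 + 96 + 108))/3) = -(-15 + 5*√3*√(66 + 414 + 5*195)/3) = -(-15 + 5*√3*√(66 + 414 + 975)/3) = -(-15 + 5*√3*√1455/3) = -(-15 + 5*√485) = 15 - 5*√485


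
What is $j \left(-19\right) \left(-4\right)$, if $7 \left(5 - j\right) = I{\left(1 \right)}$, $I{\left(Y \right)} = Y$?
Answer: $\frac{2584}{7} \approx 369.14$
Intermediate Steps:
$j = \frac{34}{7}$ ($j = 5 - \frac{1}{7} = \frac{34}{7} \approx 4.8571$)
$j \left(-19\right) \left(-4\right) = \frac{34}{7} \left(-19\right) \left(-4\right) = \left(- \frac{646}{7}\right) \left(-4\right) = \frac{2584}{7}$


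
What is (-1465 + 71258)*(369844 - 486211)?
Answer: -8121602031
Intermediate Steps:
(-1465 + 71258)*(369844 - 486211) = 69793*(-116367) = -8121602031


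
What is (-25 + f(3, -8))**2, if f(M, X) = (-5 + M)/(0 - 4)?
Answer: 2401/4 ≈ 600.25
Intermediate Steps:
f(M, X) = 5/4 - M/4 (f(M, X) = (-5 + M)/(-4) = (-5 + M)*(-1/4) = 5/4 - M/4)
(-25 + f(3, -8))**2 = (-25 + (5/4 - 1/4*3))**2 = (-25 + (5/4 - 3/4))**2 = (-25 + 1/2)**2 = (-49/2)**2 = 2401/4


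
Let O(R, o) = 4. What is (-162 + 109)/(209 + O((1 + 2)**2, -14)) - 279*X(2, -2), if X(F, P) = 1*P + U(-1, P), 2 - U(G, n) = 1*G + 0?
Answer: -59480/213 ≈ -279.25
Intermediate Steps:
U(G, n) = 2 - G (U(G, n) = 2 - (1*G + 0) = 2 - (G + 0) = 2 - G)
X(F, P) = 3 + P (X(F, P) = 1*P + (2 - 1*(-1)) = P + (2 + 1) = P + 3 = 3 + P)
(-162 + 109)/(209 + O((1 + 2)**2, -14)) - 279*X(2, -2) = (-162 + 109)/(209 + 4) - 279*(3 - 2) = -53/213 - 279*1 = -53*1/213 - 279 = -53/213 - 279 = -59480/213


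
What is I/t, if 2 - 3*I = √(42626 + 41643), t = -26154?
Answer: -1/39231 + √84269/78462 ≈ 0.0036743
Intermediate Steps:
I = ⅔ - √84269/3 (I = ⅔ - √(42626 + 41643)/3 = ⅔ - √84269/3 ≈ -96.097)
I/t = (⅔ - √84269/3)/(-26154) = (⅔ - √84269/3)*(-1/26154) = -1/39231 + √84269/78462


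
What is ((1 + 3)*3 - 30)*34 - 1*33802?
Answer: -34414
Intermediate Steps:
((1 + 3)*3 - 30)*34 - 1*33802 = (4*3 - 30)*34 - 33802 = (12 - 30)*34 - 33802 = -18*34 - 33802 = -612 - 33802 = -34414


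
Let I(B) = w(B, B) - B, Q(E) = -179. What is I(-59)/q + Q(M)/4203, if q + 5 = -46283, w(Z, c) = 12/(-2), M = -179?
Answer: -8508311/194548464 ≈ -0.043734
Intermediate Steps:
w(Z, c) = -6 (w(Z, c) = 12*(-1/2) = -6)
q = -46288 (q = -5 - 46283 = -46288)
I(B) = -6 - B
I(-59)/q + Q(M)/4203 = (-6 - 1*(-59))/(-46288) - 179/4203 = (-6 + 59)*(-1/46288) - 179*1/4203 = 53*(-1/46288) - 179/4203 = -53/46288 - 179/4203 = -8508311/194548464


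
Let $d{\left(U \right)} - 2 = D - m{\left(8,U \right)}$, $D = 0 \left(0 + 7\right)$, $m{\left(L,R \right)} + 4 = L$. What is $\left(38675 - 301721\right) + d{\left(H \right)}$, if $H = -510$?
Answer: $-263048$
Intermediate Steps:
$m{\left(L,R \right)} = -4 + L$
$D = 0$ ($D = 0 \cdot 7 = 0$)
$d{\left(U \right)} = -2$ ($d{\left(U \right)} = 2 + \left(0 - \left(-4 + 8\right)\right) = 2 + \left(0 - 4\right) = 2 - 4 = -2$)
$\left(38675 - 301721\right) + d{\left(H \right)} = \left(38675 - 301721\right) - 2 = -263046 - 2 = -263048$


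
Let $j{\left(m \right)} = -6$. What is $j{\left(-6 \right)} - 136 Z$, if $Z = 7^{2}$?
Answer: $-6670$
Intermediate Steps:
$Z = 49$
$j{\left(-6 \right)} - 136 Z = -6 - 6664 = -6670$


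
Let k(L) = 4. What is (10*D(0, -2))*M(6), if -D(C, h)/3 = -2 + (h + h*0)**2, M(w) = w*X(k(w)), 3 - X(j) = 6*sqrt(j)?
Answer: 3240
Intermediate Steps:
X(j) = 3 - 6*sqrt(j)
M(w) = -9*w (M(w) = w*(3 - 6*sqrt(4)) = w*(3 - 6*2) = w*(3 - 12) = w*(-9) = -9*w)
D(C, h) = 6 - 3*h**2 (D(C, h) = -3*(-2 + (h + h*0)**2) = -3*(-2 + (h + 0)**2) = -3*(-2 + h**2) = 6 - 3*h**2)
(10*D(0, -2))*M(6) = (10*(6 - 3*(-2)**2))*(-9*6) = (10*(6 - 3*4))*(-54) = (10*(6 - 12))*(-54) = (10*(-6))*(-54) = -60*(-54) = 3240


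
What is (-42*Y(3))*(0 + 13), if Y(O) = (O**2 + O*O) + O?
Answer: -11466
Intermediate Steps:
Y(O) = O + 2*O**2 (Y(O) = (O**2 + O**2) + O = 2*O**2 + O = O + 2*O**2)
(-42*Y(3))*(0 + 13) = (-126*(1 + 2*3))*(0 + 13) = -126*(1 + 6)*13 = -126*7*13 = -42*21*13 = -882*13 = -11466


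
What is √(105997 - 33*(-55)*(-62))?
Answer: I*√6533 ≈ 80.827*I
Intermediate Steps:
√(105997 - 33*(-55)*(-62)) = √(105997 + 1815*(-62)) = √(105997 - 112530) = √(-6533) = I*√6533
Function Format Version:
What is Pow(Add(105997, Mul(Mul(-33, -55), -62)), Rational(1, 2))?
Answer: Mul(I, Pow(6533, Rational(1, 2))) ≈ Mul(80.827, I)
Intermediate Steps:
Pow(Add(105997, Mul(Mul(-33, -55), -62)), Rational(1, 2)) = Pow(Add(105997, Mul(1815, -62)), Rational(1, 2)) = Pow(Add(105997, -112530), Rational(1, 2)) = Pow(-6533, Rational(1, 2)) = Mul(I, Pow(6533, Rational(1, 2)))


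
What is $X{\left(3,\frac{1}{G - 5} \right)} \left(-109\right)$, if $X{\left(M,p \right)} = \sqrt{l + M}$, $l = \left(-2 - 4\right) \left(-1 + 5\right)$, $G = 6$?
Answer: $- 109 i \sqrt{21} \approx - 499.5 i$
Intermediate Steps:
$l = -24$ ($l = \left(-6\right) 4 = -24$)
$X{\left(M,p \right)} = \sqrt{-24 + M}$
$X{\left(3,\frac{1}{G - 5} \right)} \left(-109\right) = \sqrt{-24 + 3} \left(-109\right) = \sqrt{-21} \left(-109\right) = i \sqrt{21} \left(-109\right) = - 109 i \sqrt{21}$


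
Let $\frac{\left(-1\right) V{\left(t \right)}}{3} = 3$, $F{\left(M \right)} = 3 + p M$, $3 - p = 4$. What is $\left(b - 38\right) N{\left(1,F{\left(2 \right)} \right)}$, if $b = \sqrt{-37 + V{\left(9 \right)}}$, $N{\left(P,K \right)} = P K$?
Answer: $-38 + i \sqrt{46} \approx -38.0 + 6.7823 i$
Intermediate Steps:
$p = -1$ ($p = 3 - 4 = -1$)
$F{\left(M \right)} = 3 - M$
$V{\left(t \right)} = -9$ ($V{\left(t \right)} = \left(-3\right) 3 = -9$)
$N{\left(P,K \right)} = K P$
$b = i \sqrt{46}$ ($b = \sqrt{-37 - 9} = \sqrt{-46} = i \sqrt{46} \approx 6.7823 i$)
$\left(b - 38\right) N{\left(1,F{\left(2 \right)} \right)} = \left(i \sqrt{46} - 38\right) \left(3 - 2\right) 1 = \left(-38 + i \sqrt{46}\right) \left(3 - 2\right) 1 = \left(-38 + i \sqrt{46}\right) 1 \cdot 1 = \left(-38 + i \sqrt{46}\right) 1 = -38 + i \sqrt{46}$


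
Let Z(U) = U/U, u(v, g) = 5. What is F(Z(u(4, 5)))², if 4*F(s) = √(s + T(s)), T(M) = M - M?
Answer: 1/16 ≈ 0.062500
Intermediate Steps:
T(M) = 0
Z(U) = 1
F(s) = √s/4 (F(s) = √(s + 0)/4 = √s/4)
F(Z(u(4, 5)))² = (√1/4)² = ((¼)*1)² = (¼)² = 1/16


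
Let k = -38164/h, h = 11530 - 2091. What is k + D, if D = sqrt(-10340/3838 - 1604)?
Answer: -38164/9439 + I*sqrt(5916749074)/1919 ≈ -4.0432 + 40.084*I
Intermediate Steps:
h = 9439
D = I*sqrt(5916749074)/1919 (D = sqrt(-10340*1/3838 - 1604) = sqrt(-5170/1919 - 1604) = sqrt(-3083246/1919) = I*sqrt(5916749074)/1919 ≈ 40.084*I)
k = -38164/9439 ≈ -4.0432
k + D = -38164/9439 + I*sqrt(5916749074)/1919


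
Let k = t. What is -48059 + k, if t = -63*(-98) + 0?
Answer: -41885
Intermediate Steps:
t = 6174 (t = 6174 + 0 = 6174)
k = 6174
-48059 + k = -48059 + 6174 = -41885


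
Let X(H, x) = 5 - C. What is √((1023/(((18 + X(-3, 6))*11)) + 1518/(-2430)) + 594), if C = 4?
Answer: 2*√109337590/855 ≈ 24.460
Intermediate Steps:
X(H, x) = 1 (X(H, x) = 5 - 1*4 = 5 - 4 = 1)
√((1023/(((18 + X(-3, 6))*11)) + 1518/(-2430)) + 594) = √((1023/(((18 + 1)*11)) + 1518/(-2430)) + 594) = √((1023/((19*11)) + 1518*(-1/2430)) + 594) = √((1023/209 - 253/405) + 594) = √((1023*(1/209) - 253/405) + 594) = √((93/19 - 253/405) + 594) = √(32858/7695 + 594) = √(4603688/7695) = 2*√109337590/855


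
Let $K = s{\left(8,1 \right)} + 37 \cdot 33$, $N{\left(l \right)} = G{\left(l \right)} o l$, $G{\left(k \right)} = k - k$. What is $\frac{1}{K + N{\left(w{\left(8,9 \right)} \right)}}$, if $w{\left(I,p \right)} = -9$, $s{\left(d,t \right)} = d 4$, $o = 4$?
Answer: $\frac{1}{1253} \approx 0.00079808$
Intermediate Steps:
$s{\left(d,t \right)} = 4 d$
$G{\left(k \right)} = 0$
$N{\left(l \right)} = 0$ ($N{\left(l \right)} = 0 \cdot 4 l = 0 l = 0$)
$K = 1253$ ($K = 4 \cdot 8 + 37 \cdot 33 = 32 + 1221 = 1253$)
$\frac{1}{K + N{\left(w{\left(8,9 \right)} \right)}} = \frac{1}{1253 + 0} = \frac{1}{1253}$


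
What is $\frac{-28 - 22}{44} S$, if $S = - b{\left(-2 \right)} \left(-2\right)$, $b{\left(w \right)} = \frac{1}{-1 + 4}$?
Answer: $- \frac{25}{33} \approx -0.75758$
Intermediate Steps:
$b{\left(w \right)} = \frac{1}{3}$
$S = \frac{2}{3}$ ($S = \left(-1\right) \frac{1}{3} \left(-2\right) = \left(- \frac{1}{3}\right) \left(-2\right) = \frac{2}{3} \approx 0.66667$)
$\frac{-28 - 22}{44} S = \frac{-28 - 22}{44} \cdot \frac{2}{3} = \left(-28 - 22\right) \frac{1}{44} \cdot \frac{2}{3} = \left(-50\right) \frac{1}{44} \cdot \frac{2}{3} = \left(- \frac{25}{22}\right) \frac{2}{3} = - \frac{25}{33}$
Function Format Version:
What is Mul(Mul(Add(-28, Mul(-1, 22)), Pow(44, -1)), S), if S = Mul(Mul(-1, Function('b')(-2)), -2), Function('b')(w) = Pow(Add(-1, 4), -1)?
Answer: Rational(-25, 33) ≈ -0.75758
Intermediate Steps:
Function('b')(w) = Rational(1, 3) (Function('b')(w) = Pow(3, -1) = Rational(1, 3))
S = Rational(2, 3) (S = Mul(Mul(-1, Rational(1, 3)), -2) = Mul(Rational(-1, 3), -2) = Rational(2, 3) ≈ 0.66667)
Mul(Mul(Add(-28, Mul(-1, 22)), Pow(44, -1)), S) = Mul(Mul(Add(-28, Mul(-1, 22)), Pow(44, -1)), Rational(2, 3)) = Mul(Mul(Add(-28, -22), Rational(1, 44)), Rational(2, 3)) = Mul(Mul(-50, Rational(1, 44)), Rational(2, 3)) = Mul(Rational(-25, 22), Rational(2, 3)) = Rational(-25, 33)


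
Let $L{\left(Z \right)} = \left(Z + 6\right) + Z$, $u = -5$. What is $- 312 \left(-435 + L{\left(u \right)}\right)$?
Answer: $136968$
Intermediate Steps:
$L{\left(Z \right)} = 6 + 2 Z$ ($L{\left(Z \right)} = \left(6 + Z\right) + Z = 6 + 2 Z$)
$- 312 \left(-435 + L{\left(u \right)}\right) = - 312 \left(-435 + \left(6 + 2 \left(-5\right)\right)\right) = - 312 \left(-435 + \left(6 - 10\right)\right) = - 312 \left(-435 - 4\right) = \left(-312\right) \left(-439\right) = 136968$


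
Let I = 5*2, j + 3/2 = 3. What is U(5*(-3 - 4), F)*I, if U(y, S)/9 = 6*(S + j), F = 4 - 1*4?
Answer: 810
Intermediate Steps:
j = 3/2 (j = -3/2 + 3 = 3/2 ≈ 1.5000)
F = 0 (F = 4 - 4 = 0)
U(y, S) = 81 + 54*S (U(y, S) = 9*(6*(S + 3/2)) = 9*(6*(3/2 + S)) = 9*(9 + 6*S) = 81 + 54*S)
I = 10
U(5*(-3 - 4), F)*I = (81 + 54*0)*10 = (81 + 0)*10 = 81*10 = 810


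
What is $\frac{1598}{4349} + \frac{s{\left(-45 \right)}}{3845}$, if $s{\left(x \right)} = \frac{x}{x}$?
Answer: $\frac{6148659}{16721905} \approx 0.3677$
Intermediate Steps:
$s{\left(x \right)} = 1$
$\frac{1598}{4349} + \frac{s{\left(-45 \right)}}{3845} = \frac{1598}{4349} + 1 \cdot \frac{1}{3845} = 1598 \cdot \frac{1}{4349} + 1 \cdot \frac{1}{3845} = \frac{1598}{4349} + \frac{1}{3845} = \frac{6148659}{16721905}$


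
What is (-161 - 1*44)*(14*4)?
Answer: -11480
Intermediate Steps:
(-161 - 1*44)*(14*4) = (-161 - 44)*56 = -205*56 = -11480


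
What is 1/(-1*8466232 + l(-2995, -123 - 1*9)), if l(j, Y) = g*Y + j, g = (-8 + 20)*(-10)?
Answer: -1/8453387 ≈ -1.1830e-7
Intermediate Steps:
g = -120 (g = 12*(-10) = -120)
l(j, Y) = j - 120*Y (l(j, Y) = -120*Y + j = j - 120*Y)
1/(-1*8466232 + l(-2995, -123 - 1*9)) = 1/(-1*8466232 + (-2995 - 120*(-123 - 1*9))) = 1/(-8466232 + (-2995 - 120*(-123 - 9))) = 1/(-8466232 + (-2995 - 120*(-132))) = 1/(-8466232 + (-2995 + 15840)) = 1/(-8466232 + 12845) = 1/(-8453387) = -1/8453387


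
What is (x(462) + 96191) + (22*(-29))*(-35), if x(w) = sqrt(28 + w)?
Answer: 118521 + 7*sqrt(10) ≈ 1.1854e+5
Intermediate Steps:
(x(462) + 96191) + (22*(-29))*(-35) = (sqrt(28 + 462) + 96191) + (22*(-29))*(-35) = (sqrt(490) + 96191) - 638*(-35) = (7*sqrt(10) + 96191) + 22330 = (96191 + 7*sqrt(10)) + 22330 = 118521 + 7*sqrt(10)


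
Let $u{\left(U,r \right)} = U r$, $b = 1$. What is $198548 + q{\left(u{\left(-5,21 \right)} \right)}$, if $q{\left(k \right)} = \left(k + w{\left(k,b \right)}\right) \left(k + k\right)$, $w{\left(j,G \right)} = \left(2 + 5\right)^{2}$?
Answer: $210308$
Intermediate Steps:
$w{\left(j,G \right)} = 49$ ($w{\left(j,G \right)} = 7^{2} = 49$)
$q{\left(k \right)} = 2 k \left(49 + k\right)$ ($q{\left(k \right)} = \left(k + 49\right) \left(k + k\right) = \left(49 + k\right) 2 k = 2 k \left(49 + k\right)$)
$198548 + q{\left(u{\left(-5,21 \right)} \right)} = 198548 + 2 \left(\left(-5\right) 21\right) \left(49 - 105\right) = 198548 + 2 \left(-105\right) \left(49 - 105\right) = 198548 + 2 \left(-105\right) \left(-56\right) = 198548 + 11760 = 210308$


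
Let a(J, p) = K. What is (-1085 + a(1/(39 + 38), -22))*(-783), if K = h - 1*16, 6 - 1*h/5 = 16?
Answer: 901233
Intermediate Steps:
h = -50 (h = 30 - 5*16 = 30 - 80 = -50)
K = -66 (K = -50 - 1*16 = -50 - 16 = -66)
a(J, p) = -66
(-1085 + a(1/(39 + 38), -22))*(-783) = (-1085 - 66)*(-783) = -1151*(-783) = 901233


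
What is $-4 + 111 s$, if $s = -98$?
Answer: $-10882$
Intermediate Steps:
$-4 + 111 s = -4 + 111 \left(-98\right) = -4 - 10878 = -10882$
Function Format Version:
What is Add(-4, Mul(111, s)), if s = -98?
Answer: -10882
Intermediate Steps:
Add(-4, Mul(111, s)) = Add(-4, Mul(111, -98)) = Add(-4, -10878) = -10882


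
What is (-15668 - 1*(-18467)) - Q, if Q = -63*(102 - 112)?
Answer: 2169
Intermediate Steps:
Q = 630 (Q = -63*(-10) = 630)
(-15668 - 1*(-18467)) - Q = (-15668 - 1*(-18467)) - 1*630 = (-15668 + 18467) - 630 = 2799 - 630 = 2169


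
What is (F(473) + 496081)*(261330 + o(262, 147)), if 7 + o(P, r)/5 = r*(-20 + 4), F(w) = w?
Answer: 123907602390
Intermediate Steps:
o(P, r) = -35 - 80*r (o(P, r) = -35 + 5*(r*(-20 + 4)) = -35 + 5*(r*(-16)) = -35 + 5*(-16*r) = -35 - 80*r)
(F(473) + 496081)*(261330 + o(262, 147)) = (473 + 496081)*(261330 + (-35 - 80*147)) = 496554*(261330 + (-35 - 11760)) = 496554*(261330 - 11795) = 496554*249535 = 123907602390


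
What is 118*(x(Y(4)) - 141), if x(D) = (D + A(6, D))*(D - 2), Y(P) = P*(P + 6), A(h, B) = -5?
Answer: 140302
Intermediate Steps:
Y(P) = P*(6 + P)
x(D) = (-5 + D)*(-2 + D) (x(D) = (D - 5)*(D - 2) = (-5 + D)*(-2 + D))
118*(x(Y(4)) - 141) = 118*((10 + (4*(6 + 4))² - 28*(6 + 4)) - 141) = 118*((10 + (4*10)² - 28*10) - 141) = 118*((10 + 40² - 7*40) - 141) = 118*((10 + 1600 - 280) - 141) = 118*(1330 - 141) = 118*1189 = 140302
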